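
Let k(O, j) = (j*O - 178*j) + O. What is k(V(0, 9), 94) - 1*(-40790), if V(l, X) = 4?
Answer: 24438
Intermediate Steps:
k(O, j) = O - 178*j + O*j (k(O, j) = (O*j - 178*j) + O = (-178*j + O*j) + O = O - 178*j + O*j)
k(V(0, 9), 94) - 1*(-40790) = (4 - 178*94 + 4*94) - 1*(-40790) = (4 - 16732 + 376) + 40790 = -16352 + 40790 = 24438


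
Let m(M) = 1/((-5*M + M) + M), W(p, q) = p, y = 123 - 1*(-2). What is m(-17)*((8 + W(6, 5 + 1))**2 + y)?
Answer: 107/17 ≈ 6.2941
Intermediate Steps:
y = 125 (y = 123 + 2 = 125)
m(M) = -1/(3*M) (m(M) = 1/(-4*M + M) = 1/(-3*M) = -1/(3*M))
m(-17)*((8 + W(6, 5 + 1))**2 + y) = (-1/3/(-17))*((8 + 6)**2 + 125) = (-1/3*(-1/17))*(14**2 + 125) = (196 + 125)/51 = (1/51)*321 = 107/17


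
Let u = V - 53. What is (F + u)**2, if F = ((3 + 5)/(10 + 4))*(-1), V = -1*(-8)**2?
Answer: 677329/49 ≈ 13823.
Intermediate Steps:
V = -64 (V = -1*64 = -64)
u = -117 (u = -64 - 53 = -117)
F = -4/7 (F = (8/14)*(-1) = (8*(1/14))*(-1) = (4/7)*(-1) = -4/7 ≈ -0.57143)
(F + u)**2 = (-4/7 - 117)**2 = (-823/7)**2 = 677329/49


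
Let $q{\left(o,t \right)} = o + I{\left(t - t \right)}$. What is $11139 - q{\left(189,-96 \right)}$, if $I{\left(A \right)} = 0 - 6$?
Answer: $10956$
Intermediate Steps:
$I{\left(A \right)} = -6$
$q{\left(o,t \right)} = -6 + o$ ($q{\left(o,t \right)} = o - 6 = -6 + o$)
$11139 - q{\left(189,-96 \right)} = 11139 - \left(-6 + 189\right) = 11139 - 183 = 10956$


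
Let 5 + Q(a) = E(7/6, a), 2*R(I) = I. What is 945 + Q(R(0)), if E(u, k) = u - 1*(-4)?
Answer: 5671/6 ≈ 945.17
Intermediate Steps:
R(I) = I/2
E(u, k) = 4 + u (E(u, k) = u + 4 = 4 + u)
Q(a) = ⅙ (Q(a) = -5 + (4 + 7/6) = -5 + 31/6 = ⅙)
945 + Q(R(0)) = 945 + ⅙ = 5671/6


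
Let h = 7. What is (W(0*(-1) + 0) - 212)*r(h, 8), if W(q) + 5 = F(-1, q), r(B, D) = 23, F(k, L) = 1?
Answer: -4968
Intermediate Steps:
W(q) = -4 (W(q) = -5 + 1 = -4)
(W(0*(-1) + 0) - 212)*r(h, 8) = (-4 - 212)*23 = -216*23 = -4968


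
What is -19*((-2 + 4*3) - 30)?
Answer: 380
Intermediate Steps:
-19*((-2 + 4*3) - 30) = -19*((-2 + 12) - 30) = -19*(10 - 30) = -19*(-20) = 380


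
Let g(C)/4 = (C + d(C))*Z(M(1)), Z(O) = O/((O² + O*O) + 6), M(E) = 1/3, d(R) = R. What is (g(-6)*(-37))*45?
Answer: 29970/7 ≈ 4281.4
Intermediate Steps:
M(E) = ⅓
Z(O) = O/(6 + 2*O²) (Z(O) = O/((O² + O²) + 6) = O/(2*O² + 6) = O/(6 + 2*O²))
g(C) = 3*C/7 (g(C) = 4*((C + C)*((½)*(⅓)/(3 + (⅓)²))) = 4*((2*C)*((½)*(⅓)/(3 + ⅑))) = 4*((2*C)*((½)*(⅓)/(28/9))) = 4*((2*C)*((½)*(⅓)*(9/28))) = 4*((2*C)*(3/56)) = 4*(3*C/28) = 3*C/7)
(g(-6)*(-37))*45 = (((3/7)*(-6))*(-37))*45 = -18/7*(-37)*45 = (666/7)*45 = 29970/7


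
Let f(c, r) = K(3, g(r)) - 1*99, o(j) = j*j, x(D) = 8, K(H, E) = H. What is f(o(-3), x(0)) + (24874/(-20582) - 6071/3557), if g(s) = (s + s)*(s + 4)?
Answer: -3620803422/36605087 ≈ -98.915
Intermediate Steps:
g(s) = 2*s*(4 + s) (g(s) = (2*s)*(4 + s) = 2*s*(4 + s))
o(j) = j²
f(c, r) = -96 (f(c, r) = 3 - 1*99 = 3 - 99 = -96)
f(o(-3), x(0)) + (24874/(-20582) - 6071/3557) = -96 + (24874/(-20582) - 6071/3557) = -96 + (24874*(-1/20582) - 6071*1/3557) = -96 + (-12437/10291 - 6071/3557) = -96 - 106715070/36605087 = -3620803422/36605087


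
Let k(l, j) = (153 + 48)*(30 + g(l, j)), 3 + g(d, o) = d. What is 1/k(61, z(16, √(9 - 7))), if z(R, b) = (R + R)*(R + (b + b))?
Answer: 1/17688 ≈ 5.6536e-5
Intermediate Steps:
g(d, o) = -3 + d
z(R, b) = 2*R*(R + 2*b) (z(R, b) = (2*R)*(R + 2*b) = 2*R*(R + 2*b))
k(l, j) = 5427 + 201*l (k(l, j) = (153 + 48)*(30 + (-3 + l)) = 201*(27 + l) = 5427 + 201*l)
1/k(61, z(16, √(9 - 7))) = 1/(5427 + 201*61) = 1/(5427 + 12261) = 1/17688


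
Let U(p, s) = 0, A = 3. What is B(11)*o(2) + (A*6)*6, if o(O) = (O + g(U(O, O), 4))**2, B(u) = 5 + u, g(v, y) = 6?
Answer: 1132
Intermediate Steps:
o(O) = (6 + O)**2 (o(O) = (O + 6)**2 = (6 + O)**2)
B(11)*o(2) + (A*6)*6 = (5 + 11)*(6 + 2)**2 + (3*6)*6 = 16*8**2 + 18*6 = 16*64 + 108 = 1024 + 108 = 1132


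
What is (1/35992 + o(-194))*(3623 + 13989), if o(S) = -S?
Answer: 30743722947/8998 ≈ 3.4167e+6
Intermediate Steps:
(1/35992 + o(-194))*(3623 + 13989) = (1/35992 - 1*(-194))*(3623 + 13989) = (1/35992 + 194)*17612 = (6982449/35992)*17612 = 30743722947/8998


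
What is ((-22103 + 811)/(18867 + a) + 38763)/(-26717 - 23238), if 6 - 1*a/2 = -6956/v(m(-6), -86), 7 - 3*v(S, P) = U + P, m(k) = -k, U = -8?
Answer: -75528136453/97338066825 ≈ -0.77594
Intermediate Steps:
v(S, P) = 5 - P/3 (v(S, P) = 7/3 - (-8 + P)/3 = 7/3 + (8/3 - P/3) = 5 - P/3)
a = 42948/101 (a = 12 - (-13912)/(5 - ⅓*(-86)) = 12 - (-13912)/(5 + 86/3) = 12 - (-13912)/101/3 = 12 - (-13912)*3/101 = 12 - 2*(-20868/101) = 12 + 41736/101 = 42948/101 ≈ 425.23)
((-22103 + 811)/(18867 + a) + 38763)/(-26717 - 23238) = ((-22103 + 811)/(18867 + 42948/101) + 38763)/(-26717 - 23238) = (-21292/1948515/101 + 38763)/(-49955) = (-21292*101/1948515 + 38763)*(-1/49955) = (-2150492/1948515 + 38763)*(-1/49955) = (75528136453/1948515)*(-1/49955) = -75528136453/97338066825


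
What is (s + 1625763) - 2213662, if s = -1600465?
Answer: -2188364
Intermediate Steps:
(s + 1625763) - 2213662 = (-1600465 + 1625763) - 2213662 = 25298 - 2213662 = -2188364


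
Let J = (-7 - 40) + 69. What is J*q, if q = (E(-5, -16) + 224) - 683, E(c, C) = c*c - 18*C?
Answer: -3212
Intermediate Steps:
J = 22 (J = -47 + 69 = 22)
E(c, C) = c**2 - 18*C
q = -146 (q = (((-5)**2 - 18*(-16)) + 224) - 683 = ((25 + 288) + 224) - 683 = (313 + 224) - 683 = 537 - 683 = -146)
J*q = 22*(-146) = -3212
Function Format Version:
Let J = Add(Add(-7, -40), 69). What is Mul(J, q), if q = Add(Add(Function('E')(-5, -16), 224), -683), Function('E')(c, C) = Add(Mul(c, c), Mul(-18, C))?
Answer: -3212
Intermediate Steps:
J = 22 (J = Add(-47, 69) = 22)
Function('E')(c, C) = Add(Pow(c, 2), Mul(-18, C))
q = -146 (q = Add(Add(Add(Pow(-5, 2), Mul(-18, -16)), 224), -683) = Add(Add(Add(25, 288), 224), -683) = Add(Add(313, 224), -683) = Add(537, -683) = -146)
Mul(J, q) = Mul(22, -146) = -3212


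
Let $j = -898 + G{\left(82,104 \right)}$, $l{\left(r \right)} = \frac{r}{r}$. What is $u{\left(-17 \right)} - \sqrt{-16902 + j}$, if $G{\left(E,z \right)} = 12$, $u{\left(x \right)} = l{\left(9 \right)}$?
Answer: $1 - 2 i \sqrt{4447} \approx 1.0 - 133.37 i$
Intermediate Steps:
$l{\left(r \right)} = 1$
$u{\left(x \right)} = 1$
$j = -886$ ($j = -898 + 12 = -886$)
$u{\left(-17 \right)} - \sqrt{-16902 + j} = 1 - \sqrt{-16902 - 886} = 1 - \sqrt{-17788} = 1 - 2 i \sqrt{4447}$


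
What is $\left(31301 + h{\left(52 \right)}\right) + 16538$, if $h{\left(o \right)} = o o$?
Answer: $50543$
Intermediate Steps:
$h{\left(o \right)} = o^{2}$
$\left(31301 + h{\left(52 \right)}\right) + 16538 = \left(31301 + 52^{2}\right) + 16538 = \left(31301 + 2704\right) + 16538 = 34005 + 16538 = 50543$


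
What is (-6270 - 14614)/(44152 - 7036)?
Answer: -5221/9279 ≈ -0.56267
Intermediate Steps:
(-6270 - 14614)/(44152 - 7036) = -20884/37116 = -20884*1/37116 = -5221/9279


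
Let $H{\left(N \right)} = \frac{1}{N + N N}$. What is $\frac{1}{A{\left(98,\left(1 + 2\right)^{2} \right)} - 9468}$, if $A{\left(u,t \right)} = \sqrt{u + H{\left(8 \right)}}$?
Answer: $- \frac{681696}{6454290671} - \frac{6 \sqrt{14114}}{6454290671} \approx -0.00010573$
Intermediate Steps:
$H{\left(N \right)} = \frac{1}{N + N^{2}}$
$A{\left(u,t \right)} = \sqrt{\frac{1}{72} + u}$ ($A{\left(u,t \right)} = \sqrt{u + \frac{1}{8 \left(1 + 8\right)}} = \sqrt{u + \frac{1}{8 \cdot 9}} = \sqrt{u + \frac{1}{8} \cdot \frac{1}{9}} = \sqrt{u + \frac{1}{72}} = \sqrt{\frac{1}{72} + u}$)
$\frac{1}{A{\left(98,\left(1 + 2\right)^{2} \right)} - 9468} = \frac{1}{\frac{\sqrt{2 + 144 \cdot 98}}{12} - 9468} = \frac{1}{\frac{\sqrt{2 + 14112}}{12} - 9468} = \frac{1}{\frac{\sqrt{14114}}{12} - 9468} = \frac{1}{-9468 + \frac{\sqrt{14114}}{12}}$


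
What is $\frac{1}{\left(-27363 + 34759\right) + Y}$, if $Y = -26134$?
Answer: $- \frac{1}{18738} \approx -5.3367 \cdot 10^{-5}$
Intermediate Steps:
$\frac{1}{\left(-27363 + 34759\right) + Y} = \frac{1}{\left(-27363 + 34759\right) - 26134} = \frac{1}{7396 - 26134} = \frac{1}{-18738} = - \frac{1}{18738}$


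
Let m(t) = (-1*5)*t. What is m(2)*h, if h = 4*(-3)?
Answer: 120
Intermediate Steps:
m(t) = -5*t
h = -12
m(2)*h = -5*2*(-12) = -10*(-12) = 120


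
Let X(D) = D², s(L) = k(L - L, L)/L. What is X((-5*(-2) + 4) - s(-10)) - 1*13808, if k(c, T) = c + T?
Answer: -13639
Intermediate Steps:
k(c, T) = T + c
s(L) = 1 (s(L) = (L + (L - L))/L = (L + 0)/L = L/L = 1)
X((-5*(-2) + 4) - s(-10)) - 1*13808 = ((-5*(-2) + 4) - 1*1)² - 1*13808 = ((10 + 4) - 1)² - 13808 = (14 - 1)² - 13808 = 13² - 13808 = 169 - 13808 = -13639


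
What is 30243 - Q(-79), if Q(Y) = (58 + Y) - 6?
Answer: 30270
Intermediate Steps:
Q(Y) = 52 + Y
30243 - Q(-79) = 30243 - (52 - 79) = 30243 - 1*(-27) = 30243 + 27 = 30270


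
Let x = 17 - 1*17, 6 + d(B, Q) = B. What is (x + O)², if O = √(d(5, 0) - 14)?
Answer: -15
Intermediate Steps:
d(B, Q) = -6 + B
x = 0 (x = 17 - 17 = 0)
O = I*√15 (O = √((-6 + 5) - 14) = √(-1 - 14) = √(-15) = I*√15 ≈ 3.873*I)
(x + O)² = (0 + I*√15)² = (I*√15)² = -15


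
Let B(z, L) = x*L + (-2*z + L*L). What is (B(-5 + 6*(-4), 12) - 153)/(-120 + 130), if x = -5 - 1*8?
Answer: -107/10 ≈ -10.700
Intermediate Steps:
x = -13 (x = -5 - 8 = -13)
B(z, L) = L² - 13*L - 2*z (B(z, L) = -13*L + (-2*z + L*L) = -13*L + (-2*z + L²) = -13*L + (L² - 2*z) = L² - 13*L - 2*z)
(B(-5 + 6*(-4), 12) - 153)/(-120 + 130) = ((12² - 13*12 - 2*(-5 + 6*(-4))) - 153)/(-120 + 130) = ((144 - 156 - 2*(-5 - 24)) - 153)/10 = ((144 - 156 - 2*(-29)) - 153)*(⅒) = ((144 - 156 + 58) - 153)*(⅒) = (46 - 153)*(⅒) = -107*⅒ = -107/10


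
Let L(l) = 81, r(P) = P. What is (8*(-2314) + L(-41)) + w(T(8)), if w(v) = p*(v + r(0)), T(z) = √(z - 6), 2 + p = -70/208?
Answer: -18431 - 243*√2/104 ≈ -18434.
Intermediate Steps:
p = -243/104 (p = -2 - 70/208 = -2 - 70*1/208 = -2 - 35/104 = -243/104 ≈ -2.3365)
T(z) = √(-6 + z)
w(v) = -243*v/104 (w(v) = -243*(v + 0)/104 = -243*v/104)
(8*(-2314) + L(-41)) + w(T(8)) = (8*(-2314) + 81) - 243*√(-6 + 8)/104 = (-18512 + 81) - 243*√2/104 = -18431 - 243*√2/104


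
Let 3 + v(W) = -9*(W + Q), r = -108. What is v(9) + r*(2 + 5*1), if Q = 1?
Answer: -849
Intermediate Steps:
v(W) = -12 - 9*W (v(W) = -3 - 9*(W + 1) = -3 - 9*(1 + W) = -3 + (-9 - 9*W) = -12 - 9*W)
v(9) + r*(2 + 5*1) = (-12 - 9*9) - 108*(2 + 5*1) = (-12 - 81) - 108*(2 + 5) = -93 - 108*7 = -93 - 756 = -849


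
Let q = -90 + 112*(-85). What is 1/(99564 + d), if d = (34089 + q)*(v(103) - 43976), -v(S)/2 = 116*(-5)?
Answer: -1/1047993300 ≈ -9.5420e-10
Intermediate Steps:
q = -9610 (q = -90 - 9520 = -9610)
v(S) = 1160 (v(S) = -232*(-5) = -2*(-580) = 1160)
d = -1048092864 (d = (34089 - 9610)*(1160 - 43976) = 24479*(-42816) = -1048092864)
1/(99564 + d) = 1/(99564 - 1048092864) = 1/(-1047993300) = -1/1047993300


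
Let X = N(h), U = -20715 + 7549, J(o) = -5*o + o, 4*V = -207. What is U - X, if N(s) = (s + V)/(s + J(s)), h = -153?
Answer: -2685773/204 ≈ -13166.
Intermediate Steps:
V = -207/4 (V = (¼)*(-207) = -207/4 ≈ -51.750)
J(o) = -4*o
N(s) = -(-207/4 + s)/(3*s) (N(s) = (s - 207/4)/(s - 4*s) = (-207/4 + s)/((-3*s)) = (-207/4 + s)*(-1/(3*s)) = -(-207/4 + s)/(3*s))
U = -13166
X = -91/204 (X = (1/12)*(207 - 4*(-153))/(-153) = (1/12)*(-1/153)*(207 + 612) = (1/12)*(-1/153)*819 = -91/204 ≈ -0.44608)
U - X = -13166 - 1*(-91/204) = -13166 + 91/204 = -2685773/204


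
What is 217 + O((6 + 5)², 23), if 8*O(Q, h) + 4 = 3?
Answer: 1735/8 ≈ 216.88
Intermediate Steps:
O(Q, h) = -⅛ (O(Q, h) = -½ + (⅛)*3 = -½ + 3/8 = -⅛)
217 + O((6 + 5)², 23) = 217 - ⅛ = 1735/8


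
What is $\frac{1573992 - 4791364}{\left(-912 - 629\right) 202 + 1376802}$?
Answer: $- \frac{804343}{266380} \approx -3.0195$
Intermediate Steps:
$\frac{1573992 - 4791364}{\left(-912 - 629\right) 202 + 1376802} = - \frac{3217372}{\left(-1541\right) 202 + 1376802} = - \frac{3217372}{-311282 + 1376802} = - \frac{3217372}{1065520} = \left(-3217372\right) \frac{1}{1065520} = - \frac{804343}{266380}$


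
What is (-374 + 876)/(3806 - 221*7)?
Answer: 2/9 ≈ 0.22222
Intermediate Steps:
(-374 + 876)/(3806 - 221*7) = 502/(3806 - 1547) = 502/2259 = 502*(1/2259) = 2/9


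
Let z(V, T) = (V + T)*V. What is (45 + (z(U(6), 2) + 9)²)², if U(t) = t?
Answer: 10850436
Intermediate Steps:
z(V, T) = V*(T + V) (z(V, T) = (T + V)*V = V*(T + V))
(45 + (z(U(6), 2) + 9)²)² = (45 + (6*(2 + 6) + 9)²)² = (45 + (6*8 + 9)²)² = (45 + (48 + 9)²)² = (45 + 57²)² = (45 + 3249)² = 3294² = 10850436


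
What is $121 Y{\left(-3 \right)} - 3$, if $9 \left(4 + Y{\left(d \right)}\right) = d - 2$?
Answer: $- \frac{4988}{9} \approx -554.22$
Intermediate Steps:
$Y{\left(d \right)} = - \frac{38}{9} + \frac{d}{9}$ ($Y{\left(d \right)} = -4 + \frac{d - 2}{9} = -4 + \frac{-2 + d}{9} = -4 + \left(- \frac{2}{9} + \frac{d}{9}\right) = - \frac{38}{9} + \frac{d}{9}$)
$121 Y{\left(-3 \right)} - 3 = 121 \left(- \frac{38}{9} + \frac{1}{9} \left(-3\right)\right) - 3 = 121 \left(- \frac{38}{9} - \frac{1}{3}\right) - 3 = 121 \left(- \frac{41}{9}\right) - 3 = - \frac{4961}{9} - 3 = - \frac{4988}{9}$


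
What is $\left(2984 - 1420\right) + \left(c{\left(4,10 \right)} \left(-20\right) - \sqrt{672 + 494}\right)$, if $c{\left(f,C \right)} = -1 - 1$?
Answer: $1604 - \sqrt{1166} \approx 1569.9$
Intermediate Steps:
$c{\left(f,C \right)} = -2$ ($c{\left(f,C \right)} = -1 - 1 = -2$)
$\left(2984 - 1420\right) + \left(c{\left(4,10 \right)} \left(-20\right) - \sqrt{672 + 494}\right) = \left(2984 - 1420\right) - \left(-40 + \sqrt{672 + 494}\right) = 1564 + \left(40 - \sqrt{1166}\right) = 1604 - \sqrt{1166}$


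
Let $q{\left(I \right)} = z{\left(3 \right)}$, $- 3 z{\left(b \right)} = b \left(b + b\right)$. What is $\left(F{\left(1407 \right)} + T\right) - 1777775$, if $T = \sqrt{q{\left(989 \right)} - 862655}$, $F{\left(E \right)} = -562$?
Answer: $-1778337 + i \sqrt{862661} \approx -1.7783 \cdot 10^{6} + 928.8 i$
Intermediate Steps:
$z{\left(b \right)} = - \frac{2 b^{2}}{3}$ ($z{\left(b \right)} = - \frac{b \left(b + b\right)}{3} = - \frac{b 2 b}{3} = - \frac{2 b^{2}}{3}$)
$q{\left(I \right)} = -6$ ($q{\left(I \right)} = - \frac{2 \cdot 3^{2}}{3} = \left(- \frac{2}{3}\right) 9 = -6$)
$T = i \sqrt{862661}$ ($T = \sqrt{-6 - 862655} = \sqrt{-862661} = i \sqrt{862661} \approx 928.8 i$)
$\left(F{\left(1407 \right)} + T\right) - 1777775 = \left(-562 + i \sqrt{862661}\right) - 1777775 = -1778337 + i \sqrt{862661}$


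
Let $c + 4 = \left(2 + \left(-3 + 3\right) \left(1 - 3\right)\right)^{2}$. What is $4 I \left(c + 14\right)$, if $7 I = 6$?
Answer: $48$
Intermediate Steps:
$I = \frac{6}{7}$ ($I = \frac{1}{7} \cdot 6 = \frac{6}{7} \approx 0.85714$)
$c = 0$ ($c = -4 + \left(2 + \left(-3 + 3\right) \left(1 - 3\right)\right)^{2} = -4 + \left(2 + 0 \left(-2\right)\right)^{2} = -4 + \left(2 + 0\right)^{2} = -4 + 2^{2} = -4 + 4 = 0$)
$4 I \left(c + 14\right) = 4 \cdot \frac{6}{7} \left(0 + 14\right) = \frac{24}{7} \cdot 14 = 48$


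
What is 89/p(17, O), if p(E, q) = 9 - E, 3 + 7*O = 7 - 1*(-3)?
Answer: -89/8 ≈ -11.125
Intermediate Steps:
O = 1 (O = -3/7 + (7 - 1*(-3))/7 = -3/7 + (7 + 3)/7 = -3/7 + (⅐)*10 = -3/7 + 10/7 = 1)
89/p(17, O) = 89/(9 - 1*17) = 89/(9 - 17) = 89/(-8) = 89*(-⅛) = -89/8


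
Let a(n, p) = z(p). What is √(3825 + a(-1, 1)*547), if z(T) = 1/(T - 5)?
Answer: √14753/2 ≈ 60.731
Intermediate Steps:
z(T) = 1/(-5 + T)
a(n, p) = 1/(-5 + p)
√(3825 + a(-1, 1)*547) = √(3825 + 547/(-5 + 1)) = √(3825 + 547/(-4)) = √(3825 - ¼*547) = √(3825 - 547/4) = √(14753/4) = √14753/2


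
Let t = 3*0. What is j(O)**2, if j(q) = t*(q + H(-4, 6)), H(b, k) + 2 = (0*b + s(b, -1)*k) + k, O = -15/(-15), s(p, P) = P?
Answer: 0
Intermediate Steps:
O = 1 (O = -15*(-1/15) = 1)
H(b, k) = -2 (H(b, k) = -2 + ((0*b - k) + k) = -2 + ((0 - k) + k) = -2 + (-k + k) = -2 + 0 = -2)
t = 0
j(q) = 0 (j(q) = 0*(q - 2) = 0*(-2 + q) = 0)
j(O)**2 = 0**2 = 0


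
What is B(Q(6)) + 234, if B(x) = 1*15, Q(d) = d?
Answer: 249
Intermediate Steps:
B(x) = 15
B(Q(6)) + 234 = 15 + 234 = 249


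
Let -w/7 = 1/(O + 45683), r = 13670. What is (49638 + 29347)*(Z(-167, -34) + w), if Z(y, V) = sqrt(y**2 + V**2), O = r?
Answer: -78985/8479 + 78985*sqrt(29045) ≈ 1.3461e+7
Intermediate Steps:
O = 13670
Z(y, V) = sqrt(V**2 + y**2)
w = -1/8479 (w = -7/(13670 + 45683) = -7/59353 = -7*1/59353 = -1/8479 ≈ -0.00011794)
(49638 + 29347)*(Z(-167, -34) + w) = (49638 + 29347)*(sqrt((-34)**2 + (-167)**2) - 1/8479) = 78985*(sqrt(1156 + 27889) - 1/8479) = 78985*(sqrt(29045) - 1/8479) = 78985*(-1/8479 + sqrt(29045)) = -78985/8479 + 78985*sqrt(29045)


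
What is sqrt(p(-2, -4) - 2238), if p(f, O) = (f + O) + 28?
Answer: 2*I*sqrt(554) ≈ 47.074*I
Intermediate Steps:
p(f, O) = 28 + O + f (p(f, O) = (O + f) + 28 = 28 + O + f)
sqrt(p(-2, -4) - 2238) = sqrt((28 - 4 - 2) - 2238) = sqrt(22 - 2238) = sqrt(-2216) = 2*I*sqrt(554)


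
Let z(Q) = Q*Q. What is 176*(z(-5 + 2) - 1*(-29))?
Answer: 6688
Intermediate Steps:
z(Q) = Q²
176*(z(-5 + 2) - 1*(-29)) = 176*((-5 + 2)² - 1*(-29)) = 176*((-3)² + 29) = 176*(9 + 29) = 176*38 = 6688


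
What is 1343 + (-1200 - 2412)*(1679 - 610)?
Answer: -3859885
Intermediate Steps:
1343 + (-1200 - 2412)*(1679 - 610) = 1343 - 3612*1069 = 1343 - 3861228 = -3859885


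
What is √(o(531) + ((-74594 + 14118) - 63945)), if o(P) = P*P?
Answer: 2*√39385 ≈ 396.91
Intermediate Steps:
o(P) = P²
√(o(531) + ((-74594 + 14118) - 63945)) = √(531² + ((-74594 + 14118) - 63945)) = √(281961 + (-60476 - 63945)) = √(281961 - 124421) = √157540 = 2*√39385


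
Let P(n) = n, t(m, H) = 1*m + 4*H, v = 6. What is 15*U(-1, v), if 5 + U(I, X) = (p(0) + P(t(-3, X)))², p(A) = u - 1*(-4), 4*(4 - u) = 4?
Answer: 11685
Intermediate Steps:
u = 3 (u = 4 - ¼*4 = 4 - 1 = 3)
t(m, H) = m + 4*H
p(A) = 7 (p(A) = 3 - 1*(-4) = 3 + 4 = 7)
U(I, X) = -5 + (4 + 4*X)² (U(I, X) = -5 + (7 + (-3 + 4*X))² = -5 + (4 + 4*X)²)
15*U(-1, v) = 15*(-5 + 16*(1 + 6)²) = 15*(-5 + 16*7²) = 15*(-5 + 16*49) = 15*(-5 + 784) = 15*779 = 11685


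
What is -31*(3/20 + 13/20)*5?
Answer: -124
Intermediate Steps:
-31*(3/20 + 13/20)*5 = -31*4/5*5 = -124/5*5 = -124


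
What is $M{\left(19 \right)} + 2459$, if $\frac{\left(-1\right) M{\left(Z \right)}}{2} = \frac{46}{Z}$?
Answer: $\frac{46629}{19} \approx 2454.2$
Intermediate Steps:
$M{\left(Z \right)} = - \frac{92}{Z}$ ($M{\left(Z \right)} = - 2 \frac{46}{Z} = - \frac{92}{Z}$)
$M{\left(19 \right)} + 2459 = - \frac{92}{19} + 2459 = \frac{46629}{19}$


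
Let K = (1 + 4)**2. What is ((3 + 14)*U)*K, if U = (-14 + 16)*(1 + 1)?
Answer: 1700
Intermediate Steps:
U = 4 (U = 2*2 = 4)
K = 25 (K = 5**2 = 25)
((3 + 14)*U)*K = ((3 + 14)*4)*25 = (17*4)*25 = 68*25 = 1700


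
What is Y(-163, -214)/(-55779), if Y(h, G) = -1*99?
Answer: 33/18593 ≈ 0.0017749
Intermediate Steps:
Y(h, G) = -99
Y(-163, -214)/(-55779) = -99/(-55779) = -99*(-1/55779) = 33/18593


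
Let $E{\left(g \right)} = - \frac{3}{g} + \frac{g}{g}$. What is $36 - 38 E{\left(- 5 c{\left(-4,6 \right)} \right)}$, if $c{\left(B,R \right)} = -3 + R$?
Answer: $- \frac{48}{5} \approx -9.6$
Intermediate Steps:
$E{\left(g \right)} = 1 - \frac{3}{g}$ ($E{\left(g \right)} = - \frac{3}{g} + 1 = 1 - \frac{3}{g}$)
$36 - 38 E{\left(- 5 c{\left(-4,6 \right)} \right)} = 36 - 38 \frac{-3 - 5 \left(-3 + 6\right)}{\left(-5\right) \left(-3 + 6\right)} = 36 - 38 \frac{-3 - 15}{\left(-5\right) 3} = 36 - 38 \frac{-3 - 15}{-15} = 36 - 38 \left(\left(- \frac{1}{15}\right) \left(-18\right)\right) = 36 - \frac{228}{5} = - \frac{48}{5}$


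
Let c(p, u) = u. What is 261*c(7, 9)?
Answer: 2349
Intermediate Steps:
261*c(7, 9) = 261*9 = 2349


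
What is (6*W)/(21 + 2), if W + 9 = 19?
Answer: 60/23 ≈ 2.6087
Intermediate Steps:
W = 10 (W = -9 + 19 = 10)
(6*W)/(21 + 2) = (6*10)/(21 + 2) = 60/23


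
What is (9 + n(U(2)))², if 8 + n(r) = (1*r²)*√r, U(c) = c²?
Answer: 1089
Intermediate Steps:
n(r) = -8 + r^(5/2) (n(r) = -8 + (1*r²)*√r = -8 + r²*√r = -8 + r^(5/2))
(9 + n(U(2)))² = (9 + (-8 + (2²)^(5/2)))² = (9 + (-8 + 4^(5/2)))² = (9 + (-8 + 32))² = (9 + 24)² = 33² = 1089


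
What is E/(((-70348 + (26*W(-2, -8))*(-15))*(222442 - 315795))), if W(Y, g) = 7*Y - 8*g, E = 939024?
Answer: 117378/1048447543 ≈ 0.00011195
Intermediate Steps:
W(Y, g) = -8*g + 7*Y
E/(((-70348 + (26*W(-2, -8))*(-15))*(222442 - 315795))) = 939024/(((-70348 + (26*(-8*(-8) + 7*(-2)))*(-15))*(222442 - 315795))) = 939024/(((-70348 + (26*(64 - 14))*(-15))*(-93353))) = 939024/(((-70348 + (26*50)*(-15))*(-93353))) = 939024/(((-70348 + 1300*(-15))*(-93353))) = 939024/(((-70348 - 19500)*(-93353))) = 939024/((-89848*(-93353))) = 939024/8387580344 = 939024*(1/8387580344) = 117378/1048447543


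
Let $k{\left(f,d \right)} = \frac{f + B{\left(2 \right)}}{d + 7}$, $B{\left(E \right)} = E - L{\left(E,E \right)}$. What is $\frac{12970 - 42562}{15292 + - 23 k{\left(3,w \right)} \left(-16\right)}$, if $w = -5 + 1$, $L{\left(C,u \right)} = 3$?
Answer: $- \frac{22194}{11653} \approx -1.9046$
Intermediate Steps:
$B{\left(E \right)} = -3 + E$ ($B{\left(E \right)} = E - 3 = -3 + E$)
$w = -4$
$k{\left(f,d \right)} = \frac{-1 + f}{7 + d}$ ($k{\left(f,d \right)} = \frac{f + \left(-3 + 2\right)}{d + 7} = \frac{f - 1}{7 + d} = \frac{-1 + f}{7 + d}$)
$\frac{12970 - 42562}{15292 + - 23 k{\left(3,w \right)} \left(-16\right)} = \frac{12970 - 42562}{15292 + - 23 \frac{-1 + 3}{7 - 4} \left(-16\right)} = - \frac{29592}{15292 + - 23 \cdot \frac{1}{3} \cdot 2 \left(-16\right)} = - \frac{29592}{15292 + \left(-23\right) \frac{2}{3} \left(-16\right)} = - \frac{29592}{15292 - - \frac{736}{3}} = - \frac{29592}{15292 + \frac{736}{3}} = - \frac{29592}{\frac{46612}{3}} = \left(-29592\right) \frac{3}{46612} = - \frac{22194}{11653}$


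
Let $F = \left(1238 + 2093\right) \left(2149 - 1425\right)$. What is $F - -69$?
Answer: $2411713$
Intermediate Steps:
$F = 2411644$ ($F = 3331 \cdot 724 = 2411644$)
$F - -69 = 2411644 - -69 = 2411644 + 69 = 2411713$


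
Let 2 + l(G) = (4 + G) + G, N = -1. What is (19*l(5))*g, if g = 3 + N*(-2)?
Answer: 1140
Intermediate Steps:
l(G) = 2 + 2*G (l(G) = -2 + ((4 + G) + G) = -2 + (4 + 2*G) = 2 + 2*G)
g = 5 (g = 3 - 1*(-2) = 3 + 2 = 5)
(19*l(5))*g = (19*(2 + 2*5))*5 = (19*(2 + 10))*5 = (19*12)*5 = 228*5 = 1140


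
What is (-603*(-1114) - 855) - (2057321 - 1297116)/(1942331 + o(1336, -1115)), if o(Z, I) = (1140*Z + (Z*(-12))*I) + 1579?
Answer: 2863698450521/4268526 ≈ 6.7089e+5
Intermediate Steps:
o(Z, I) = 1579 + 1140*Z - 12*I*Z (o(Z, I) = (1140*Z + (-12*Z)*I) + 1579 = (1140*Z - 12*I*Z) + 1579 = 1579 + 1140*Z - 12*I*Z)
(-603*(-1114) - 855) - (2057321 - 1297116)/(1942331 + o(1336, -1115)) = (-603*(-1114) - 855) - (2057321 - 1297116)/(1942331 + (1579 + 1140*1336 - 12*(-1115)*1336)) = (671742 - 855) - 760205/(1942331 + (1579 + 1523040 + 17875680)) = 670887 - 760205/(1942331 + 19400299) = 670887 - 760205/21342630 = 670887 - 1*152041/4268526 = 670887 - 152041/4268526 = 2863698450521/4268526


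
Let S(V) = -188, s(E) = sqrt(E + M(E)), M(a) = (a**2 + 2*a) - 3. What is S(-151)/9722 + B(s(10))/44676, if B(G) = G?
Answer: -94/4861 + sqrt(127)/44676 ≈ -0.019085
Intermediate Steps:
M(a) = -3 + a**2 + 2*a
s(E) = sqrt(-3 + E**2 + 3*E) (s(E) = sqrt(E + (-3 + E**2 + 2*E)) = sqrt(-3 + E**2 + 3*E))
S(-151)/9722 + B(s(10))/44676 = -188/9722 + sqrt(-3 + 10**2 + 3*10)/44676 = -188*1/9722 + sqrt(-3 + 100 + 30)*(1/44676) = -94/4861 + sqrt(127)*(1/44676) = -94/4861 + sqrt(127)/44676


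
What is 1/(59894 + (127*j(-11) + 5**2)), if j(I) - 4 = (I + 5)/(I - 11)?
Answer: 11/665078 ≈ 1.6539e-5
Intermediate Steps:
j(I) = 4 + (5 + I)/(-11 + I) (j(I) = 4 + (I + 5)/(I - 11) = 4 + (5 + I)/(-11 + I))
1/(59894 + (127*j(-11) + 5**2)) = 1/(59894 + (127*((-39 + 5*(-11))/(-11 - 11)) + 5**2)) = 1/(59894 + (127*((-39 - 55)/(-22)) + 25)) = 1/(59894 + (127*(-1/22*(-94)) + 25)) = 1/(59894 + (127*(47/11) + 25)) = 1/(59894 + (5969/11 + 25)) = 1/(59894 + 6244/11) = 1/(665078/11) = 11/665078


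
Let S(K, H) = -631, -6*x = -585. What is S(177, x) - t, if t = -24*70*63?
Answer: 105209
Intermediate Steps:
x = 195/2 (x = -⅙*(-585) = 195/2 ≈ 97.500)
t = -105840 (t = -1680*63 = -105840)
S(177, x) - t = -631 - 1*(-105840) = -631 + 105840 = 105209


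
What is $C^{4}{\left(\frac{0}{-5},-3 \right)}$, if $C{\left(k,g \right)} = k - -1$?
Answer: $1$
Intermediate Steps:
$C{\left(k,g \right)} = 1 + k$ ($C{\left(k,g \right)} = k + 1 = 1 + k$)
$C^{4}{\left(\frac{0}{-5},-3 \right)} = \left(1 + \frac{0}{-5}\right)^{4} = \left(1 + 0 \left(- \frac{1}{5}\right)\right)^{4} = \left(1 + 0\right)^{4} = 1^{4} = 1$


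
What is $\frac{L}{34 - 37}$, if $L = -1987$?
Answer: $\frac{1987}{3} \approx 662.33$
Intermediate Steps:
$\frac{L}{34 - 37} = \frac{1}{34 - 37} \left(-1987\right) = \frac{1}{-3} \left(-1987\right) = \left(- \frac{1}{3}\right) \left(-1987\right) = \frac{1987}{3}$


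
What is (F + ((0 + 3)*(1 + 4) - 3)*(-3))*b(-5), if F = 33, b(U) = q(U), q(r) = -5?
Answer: 15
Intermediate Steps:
b(U) = -5
(F + ((0 + 3)*(1 + 4) - 3)*(-3))*b(-5) = (33 + ((0 + 3)*(1 + 4) - 3)*(-3))*(-5) = (33 + (3*5 - 3)*(-3))*(-5) = (33 + (15 - 3)*(-3))*(-5) = (33 + 12*(-3))*(-5) = (33 - 36)*(-5) = -3*(-5) = 15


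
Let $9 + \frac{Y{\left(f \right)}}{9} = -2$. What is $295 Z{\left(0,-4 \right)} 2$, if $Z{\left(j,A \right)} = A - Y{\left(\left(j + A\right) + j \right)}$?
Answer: $56050$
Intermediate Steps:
$Y{\left(f \right)} = -99$ ($Y{\left(f \right)} = -81 + 9 \left(-2\right) = -81 - 18 = -99$)
$Z{\left(j,A \right)} = 99 + A$ ($Z{\left(j,A \right)} = A - -99 = A + 99 = 99 + A$)
$295 Z{\left(0,-4 \right)} 2 = 295 \left(99 - 4\right) 2 = 295 \cdot 95 \cdot 2 = 295 \cdot 190 = 56050$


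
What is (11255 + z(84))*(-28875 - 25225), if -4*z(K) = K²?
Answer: -513463100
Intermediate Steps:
z(K) = -K²/4
(11255 + z(84))*(-28875 - 25225) = (11255 - ¼*84²)*(-28875 - 25225) = (11255 - ¼*7056)*(-54100) = (11255 - 1764)*(-54100) = 9491*(-54100) = -513463100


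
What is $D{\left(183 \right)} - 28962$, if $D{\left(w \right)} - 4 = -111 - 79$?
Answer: $-29148$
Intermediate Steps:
$D{\left(w \right)} = -186$ ($D{\left(w \right)} = 4 - 190 = -186$)
$D{\left(183 \right)} - 28962 = -186 - 28962 = -29148$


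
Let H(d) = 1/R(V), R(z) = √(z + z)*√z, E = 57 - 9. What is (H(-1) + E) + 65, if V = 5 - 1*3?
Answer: 113 + √2/4 ≈ 113.35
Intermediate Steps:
V = 2 (V = 5 - 3 = 2)
E = 48
R(z) = z*√2 (R(z) = √(2*z)*√z = (√2*√z)*√z = z*√2)
H(d) = √2/4 (H(d) = 1/(2*√2) = √2/4)
(H(-1) + E) + 65 = (√2/4 + 48) + 65 = (48 + √2/4) + 65 = 113 + √2/4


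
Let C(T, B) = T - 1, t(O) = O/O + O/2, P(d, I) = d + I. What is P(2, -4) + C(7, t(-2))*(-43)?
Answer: -260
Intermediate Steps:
P(d, I) = I + d
t(O) = 1 + O/2 (t(O) = 1 + O*(½) = 1 + O/2)
C(T, B) = -1 + T
P(2, -4) + C(7, t(-2))*(-43) = (-4 + 2) + (-1 + 7)*(-43) = -2 + 6*(-43) = -2 - 258 = -260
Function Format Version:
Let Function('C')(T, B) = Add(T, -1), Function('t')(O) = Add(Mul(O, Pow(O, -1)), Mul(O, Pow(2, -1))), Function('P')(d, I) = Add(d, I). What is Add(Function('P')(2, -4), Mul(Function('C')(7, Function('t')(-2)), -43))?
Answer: -260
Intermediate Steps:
Function('P')(d, I) = Add(I, d)
Function('t')(O) = Add(1, Mul(Rational(1, 2), O)) (Function('t')(O) = Add(1, Mul(O, Rational(1, 2))) = Add(1, Mul(Rational(1, 2), O)))
Function('C')(T, B) = Add(-1, T)
Add(Function('P')(2, -4), Mul(Function('C')(7, Function('t')(-2)), -43)) = Add(Add(-4, 2), Mul(Add(-1, 7), -43)) = Add(-2, Mul(6, -43)) = Add(-2, -258) = -260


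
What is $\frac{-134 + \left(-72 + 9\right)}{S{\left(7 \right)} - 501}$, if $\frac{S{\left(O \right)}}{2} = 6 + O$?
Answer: $\frac{197}{475} \approx 0.41474$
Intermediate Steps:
$S{\left(O \right)} = 12 + 2 O$ ($S{\left(O \right)} = 2 \left(6 + O\right) = 12 + 2 O$)
$\frac{-134 + \left(-72 + 9\right)}{S{\left(7 \right)} - 501} = \frac{-134 + \left(-72 + 9\right)}{\left(12 + 2 \cdot 7\right) - 501} = \frac{-134 - 63}{\left(12 + 14\right) - 501} = - \frac{197}{26 - 501} = - \frac{197}{-475} = \left(-197\right) \left(- \frac{1}{475}\right) = \frac{197}{475}$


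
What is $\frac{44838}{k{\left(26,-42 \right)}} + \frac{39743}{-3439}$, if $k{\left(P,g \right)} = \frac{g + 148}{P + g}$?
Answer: $- \frac{23314895}{3439} \approx -6779.6$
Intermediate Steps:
$k{\left(P,g \right)} = \frac{148 + g}{P + g}$
$\frac{44838}{k{\left(26,-42 \right)}} + \frac{39743}{-3439} = \frac{44838}{\frac{1}{26 - 42} \left(148 - 42\right)} + \frac{39743}{-3439} = \frac{44838}{\frac{1}{-16} \cdot 106} + 39743 \left(- \frac{1}{3439}\right) = \frac{44838}{\left(- \frac{1}{16}\right) 106} - \frac{39743}{3439} = \frac{44838}{- \frac{53}{8}} - \frac{39743}{3439} = 44838 \left(- \frac{8}{53}\right) - \frac{39743}{3439} = -6768 - \frac{39743}{3439} = - \frac{23314895}{3439}$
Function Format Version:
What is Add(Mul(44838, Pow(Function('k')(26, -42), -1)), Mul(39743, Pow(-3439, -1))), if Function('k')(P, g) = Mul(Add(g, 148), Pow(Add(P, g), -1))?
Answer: Rational(-23314895, 3439) ≈ -6779.6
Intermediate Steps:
Function('k')(P, g) = Mul(Pow(Add(P, g), -1), Add(148, g)) (Function('k')(P, g) = Mul(Add(148, g), Pow(Add(P, g), -1)) = Mul(Pow(Add(P, g), -1), Add(148, g)))
Add(Mul(44838, Pow(Function('k')(26, -42), -1)), Mul(39743, Pow(-3439, -1))) = Add(Mul(44838, Pow(Mul(Pow(Add(26, -42), -1), Add(148, -42)), -1)), Mul(39743, Pow(-3439, -1))) = Add(Mul(44838, Pow(Mul(Pow(-16, -1), 106), -1)), Mul(39743, Rational(-1, 3439))) = Add(Mul(44838, Pow(Mul(Rational(-1, 16), 106), -1)), Rational(-39743, 3439)) = Add(Mul(44838, Pow(Rational(-53, 8), -1)), Rational(-39743, 3439)) = Add(Mul(44838, Rational(-8, 53)), Rational(-39743, 3439)) = Add(-6768, Rational(-39743, 3439)) = Rational(-23314895, 3439)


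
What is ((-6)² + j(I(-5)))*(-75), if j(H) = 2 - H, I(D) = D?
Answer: -3225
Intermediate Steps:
((-6)² + j(I(-5)))*(-75) = ((-6)² + (2 - 1*(-5)))*(-75) = (36 + (2 + 5))*(-75) = (36 + 7)*(-75) = 43*(-75) = -3225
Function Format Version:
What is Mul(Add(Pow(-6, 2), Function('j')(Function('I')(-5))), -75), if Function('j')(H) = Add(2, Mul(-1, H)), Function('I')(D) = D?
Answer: -3225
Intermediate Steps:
Mul(Add(Pow(-6, 2), Function('j')(Function('I')(-5))), -75) = Mul(Add(Pow(-6, 2), Add(2, Mul(-1, -5))), -75) = Mul(Add(36, Add(2, 5)), -75) = Mul(Add(36, 7), -75) = Mul(43, -75) = -3225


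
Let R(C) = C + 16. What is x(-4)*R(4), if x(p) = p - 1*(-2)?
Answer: -40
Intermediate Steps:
x(p) = 2 + p (x(p) = p + 2 = 2 + p)
R(C) = 16 + C
x(-4)*R(4) = (2 - 4)*(16 + 4) = -2*20 = -40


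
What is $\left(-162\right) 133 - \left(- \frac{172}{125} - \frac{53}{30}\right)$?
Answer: $- \frac{16157143}{750} \approx -21543.0$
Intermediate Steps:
$\left(-162\right) 133 - \left(- \frac{172}{125} - \frac{53}{30}\right) = -21546 - - \frac{2357}{750} = -21546 + \left(\frac{53}{30} + \frac{172}{125}\right) = -21546 + \frac{2357}{750} = - \frac{16157143}{750}$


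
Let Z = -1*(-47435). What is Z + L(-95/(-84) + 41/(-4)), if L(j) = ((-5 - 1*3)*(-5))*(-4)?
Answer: 47275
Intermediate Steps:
Z = 47435
L(j) = -160 (L(j) = ((-5 - 3)*(-5))*(-4) = -8*(-5)*(-4) = 40*(-4) = -160)
Z + L(-95/(-84) + 41/(-4)) = 47435 - 160 = 47275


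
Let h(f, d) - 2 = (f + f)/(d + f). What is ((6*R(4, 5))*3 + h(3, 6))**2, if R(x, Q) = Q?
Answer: 77284/9 ≈ 8587.1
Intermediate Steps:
h(f, d) = 2 + 2*f/(d + f) (h(f, d) = 2 + (f + f)/(d + f) = 2 + (2*f)/(d + f) = 2 + 2*f/(d + f))
((6*R(4, 5))*3 + h(3, 6))**2 = ((6*5)*3 + 2*(6 + 2*3)/(6 + 3))**2 = (30*3 + 2*(6 + 6)/9)**2 = (90 + 2*(1/9)*12)**2 = (90 + 8/3)**2 = (278/3)**2 = 77284/9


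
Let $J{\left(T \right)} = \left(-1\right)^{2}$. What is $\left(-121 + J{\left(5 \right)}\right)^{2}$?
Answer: $14400$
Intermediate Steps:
$J{\left(T \right)} = 1$
$\left(-121 + J{\left(5 \right)}\right)^{2} = \left(-121 + 1\right)^{2} = \left(-120\right)^{2} = 14400$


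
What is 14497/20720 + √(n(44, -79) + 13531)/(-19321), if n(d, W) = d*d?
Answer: 2071/2960 - √15467/19321 ≈ 0.69322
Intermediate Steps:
n(d, W) = d²
14497/20720 + √(n(44, -79) + 13531)/(-19321) = 14497/20720 + √(44² + 13531)/(-19321) = 14497*(1/20720) + √(1936 + 13531)*(-1/19321) = 2071/2960 + √15467*(-1/19321) = 2071/2960 - √15467/19321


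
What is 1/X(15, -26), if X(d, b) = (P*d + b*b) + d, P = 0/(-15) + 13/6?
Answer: 2/1447 ≈ 0.0013822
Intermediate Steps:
P = 13/6 (P = 0*(-1/15) + 13*(1/6) = 0 + 13/6 = 13/6 ≈ 2.1667)
X(d, b) = b**2 + 19*d/6 (X(d, b) = (13*d/6 + b*b) + d = (13*d/6 + b**2) + d = (b**2 + 13*d/6) + d = b**2 + 19*d/6)
1/X(15, -26) = 1/((-26)**2 + (19/6)*15) = 1/(676 + 95/2) = 1/(1447/2) = 2/1447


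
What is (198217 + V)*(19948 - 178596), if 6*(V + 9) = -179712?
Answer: -26693477888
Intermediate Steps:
V = -29961 (V = -9 + (⅙)*(-179712) = -9 - 29952 = -29961)
(198217 + V)*(19948 - 178596) = (198217 - 29961)*(19948 - 178596) = 168256*(-158648) = -26693477888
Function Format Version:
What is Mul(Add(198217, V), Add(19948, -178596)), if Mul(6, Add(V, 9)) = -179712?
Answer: -26693477888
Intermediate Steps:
V = -29961 (V = Add(-9, Mul(Rational(1, 6), -179712)) = Add(-9, -29952) = -29961)
Mul(Add(198217, V), Add(19948, -178596)) = Mul(Add(198217, -29961), Add(19948, -178596)) = Mul(168256, -158648) = -26693477888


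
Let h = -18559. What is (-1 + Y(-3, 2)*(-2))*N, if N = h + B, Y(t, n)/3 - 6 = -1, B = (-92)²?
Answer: 312945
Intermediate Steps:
B = 8464
Y(t, n) = 15 (Y(t, n) = 18 + 3*(-1) = 18 - 3 = 15)
N = -10095 (N = -18559 + 8464 = -10095)
(-1 + Y(-3, 2)*(-2))*N = (-1 + 15*(-2))*(-10095) = (-1 - 30)*(-10095) = -31*(-10095) = 312945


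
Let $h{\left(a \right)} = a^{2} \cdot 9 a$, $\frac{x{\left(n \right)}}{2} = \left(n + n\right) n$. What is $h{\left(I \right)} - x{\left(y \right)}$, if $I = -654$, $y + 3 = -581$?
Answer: $-2518900600$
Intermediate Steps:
$y = -584$ ($y = -3 - 581 = -584$)
$x{\left(n \right)} = 4 n^{2}$ ($x{\left(n \right)} = 2 \left(n + n\right) n = 2 \cdot 2 n n = 2 \cdot 2 n^{2} = 4 n^{2}$)
$h{\left(a \right)} = 9 a^{3}$ ($h{\left(a \right)} = 9 a^{2} a = 9 a^{3}$)
$h{\left(I \right)} - x{\left(y \right)} = 9 \left(-654\right)^{3} - 4 \left(-584\right)^{2} = 9 \left(-279726264\right) - 4 \cdot 341056 = -2517536376 - 1364224 = -2518900600$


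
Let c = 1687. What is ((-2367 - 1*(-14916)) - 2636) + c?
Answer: 11600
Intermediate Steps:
((-2367 - 1*(-14916)) - 2636) + c = ((-2367 - 1*(-14916)) - 2636) + 1687 = ((-2367 + 14916) - 2636) + 1687 = (12549 - 2636) + 1687 = 9913 + 1687 = 11600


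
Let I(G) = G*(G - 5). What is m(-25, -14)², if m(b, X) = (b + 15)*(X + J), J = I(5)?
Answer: 19600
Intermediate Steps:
I(G) = G*(-5 + G)
J = 0 (J = 5*(-5 + 5) = 5*0 = 0)
m(b, X) = X*(15 + b) (m(b, X) = (b + 15)*(X + 0) = (15 + b)*X = X*(15 + b))
m(-25, -14)² = (-14*(15 - 25))² = (-14*(-10))² = 140² = 19600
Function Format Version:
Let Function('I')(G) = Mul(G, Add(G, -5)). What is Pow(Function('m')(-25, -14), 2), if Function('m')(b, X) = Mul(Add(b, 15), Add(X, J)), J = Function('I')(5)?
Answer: 19600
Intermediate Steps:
Function('I')(G) = Mul(G, Add(-5, G))
J = 0 (J = Mul(5, Add(-5, 5)) = Mul(5, 0) = 0)
Function('m')(b, X) = Mul(X, Add(15, b)) (Function('m')(b, X) = Mul(Add(b, 15), Add(X, 0)) = Mul(Add(15, b), X) = Mul(X, Add(15, b)))
Pow(Function('m')(-25, -14), 2) = Pow(Mul(-14, Add(15, -25)), 2) = Pow(Mul(-14, -10), 2) = Pow(140, 2) = 19600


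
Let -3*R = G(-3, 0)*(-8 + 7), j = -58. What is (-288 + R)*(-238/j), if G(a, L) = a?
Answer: -34391/29 ≈ -1185.9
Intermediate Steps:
R = -1 (R = -(-1)*(-8 + 7) = -(-1)*(-1) = -⅓*3 = -1)
(-288 + R)*(-238/j) = (-288 - 1)*(-238/(-58)) = -(-68782)*(-1)/58 = -289*119/29 = -34391/29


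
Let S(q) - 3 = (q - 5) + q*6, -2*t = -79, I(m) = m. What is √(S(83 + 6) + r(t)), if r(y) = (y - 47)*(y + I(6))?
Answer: √1119/2 ≈ 16.726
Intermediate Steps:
t = 79/2 (t = -½*(-79) = 79/2 ≈ 39.500)
r(y) = (-47 + y)*(6 + y) (r(y) = (y - 47)*(y + 6) = (-47 + y)*(6 + y))
S(q) = -2 + 7*q (S(q) = 3 + ((q - 5) + q*6) = 3 + ((-5 + q) + 6*q) = 3 + (-5 + 7*q) = -2 + 7*q)
√(S(83 + 6) + r(t)) = √((-2 + 7*(83 + 6)) + (-282 + (79/2)² - 41*79/2)) = √((-2 + 7*89) + (-282 + 6241/4 - 3239/2)) = √((-2 + 623) - 1365/4) = √(621 - 1365/4) = √(1119/4) = √1119/2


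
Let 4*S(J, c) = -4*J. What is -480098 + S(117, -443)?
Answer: -480215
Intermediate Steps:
S(J, c) = -J (S(J, c) = (-4*J)/4 = -J)
-480098 + S(117, -443) = -480098 - 1*117 = -480098 - 117 = -480215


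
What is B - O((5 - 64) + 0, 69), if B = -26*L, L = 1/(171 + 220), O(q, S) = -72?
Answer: 28126/391 ≈ 71.933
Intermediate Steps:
L = 1/391 ≈ 0.0025575
B = -26/391 (B = -26*1/391 = -26/391 ≈ -0.066496)
B - O((5 - 64) + 0, 69) = -26/391 - 1*(-72) = -26/391 + 72 = 28126/391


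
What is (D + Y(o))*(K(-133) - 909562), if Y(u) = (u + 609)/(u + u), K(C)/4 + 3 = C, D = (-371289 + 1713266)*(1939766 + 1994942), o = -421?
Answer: -2023166635001411924252/421 ≈ -4.8056e+18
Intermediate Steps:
D = 5280287637716 (D = 1341977*3934708 = 5280287637716)
K(C) = -12 + 4*C
Y(u) = (609 + u)/(2*u) (Y(u) = (609 + u)/((2*u)) = (609 + u)*(1/(2*u)) = (609 + u)/(2*u))
(D + Y(o))*(K(-133) - 909562) = (5280287637716 + (1/2)*(609 - 421)/(-421))*((-12 + 4*(-133)) - 909562) = (5280287637716 + (1/2)*(-1/421)*188)*((-12 - 532) - 909562) = (5280287637716 - 94/421)*(-544 - 909562) = (2223001095478342/421)*(-910106) = -2023166635001411924252/421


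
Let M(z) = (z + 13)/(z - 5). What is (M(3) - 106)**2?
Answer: 12996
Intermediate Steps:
M(z) = (13 + z)/(-5 + z)
(M(3) - 106)**2 = ((13 + 3)/(-5 + 3) - 106)**2 = (16/(-2) - 106)**2 = (-1/2*16 - 106)**2 = (-8 - 106)**2 = (-114)**2 = 12996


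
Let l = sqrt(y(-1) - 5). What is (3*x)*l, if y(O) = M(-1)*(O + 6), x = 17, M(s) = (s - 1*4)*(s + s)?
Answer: 153*sqrt(5) ≈ 342.12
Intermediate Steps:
M(s) = 2*s*(-4 + s) (M(s) = (s - 4)*(2*s) = (-4 + s)*(2*s) = 2*s*(-4 + s))
y(O) = 60 + 10*O (y(O) = (2*(-1)*(-4 - 1))*(O + 6) = (2*(-1)*(-5))*(6 + O) = 10*(6 + O) = 60 + 10*O)
l = 3*sqrt(5) (l = sqrt((60 + 10*(-1)) - 5) = sqrt((60 - 10) - 5) = sqrt(50 - 5) = sqrt(45) = 3*sqrt(5) ≈ 6.7082)
(3*x)*l = (3*17)*(3*sqrt(5)) = 51*(3*sqrt(5)) = 153*sqrt(5)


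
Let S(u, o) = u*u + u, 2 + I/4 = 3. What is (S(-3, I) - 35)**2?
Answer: 841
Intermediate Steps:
I = 4 (I = -8 + 4*3 = -8 + 12 = 4)
S(u, o) = u + u**2 (S(u, o) = u**2 + u = u + u**2)
(S(-3, I) - 35)**2 = (-3*(1 - 3) - 35)**2 = (-3*(-2) - 35)**2 = (6 - 35)**2 = (-29)**2 = 841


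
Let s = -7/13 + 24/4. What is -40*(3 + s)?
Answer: -4400/13 ≈ -338.46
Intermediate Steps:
s = 71/13 (s = -7*1/13 + 24*(¼) = -7/13 + 6 = 71/13 ≈ 5.4615)
-40*(3 + s) = -40*(3 + 71/13) = -40*110/13 = -4400/13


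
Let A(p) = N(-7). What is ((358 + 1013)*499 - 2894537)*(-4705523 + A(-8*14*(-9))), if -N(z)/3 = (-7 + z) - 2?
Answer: 10401019583800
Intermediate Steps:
N(z) = 27 - 3*z (N(z) = -3*((-7 + z) - 2) = -3*(-9 + z) = 27 - 3*z)
A(p) = 48 (A(p) = 27 - 3*(-7) = 27 + 21 = 48)
((358 + 1013)*499 - 2894537)*(-4705523 + A(-8*14*(-9))) = ((358 + 1013)*499 - 2894537)*(-4705523 + 48) = (1371*499 - 2894537)*(-4705475) = (684129 - 2894537)*(-4705475) = -2210408*(-4705475) = 10401019583800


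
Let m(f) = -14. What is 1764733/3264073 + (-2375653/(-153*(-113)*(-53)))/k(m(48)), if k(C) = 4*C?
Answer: 11828680956221/23927404633128 ≈ 0.49436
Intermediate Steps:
1764733/3264073 + (-2375653/(-153*(-113)*(-53)))/k(m(48)) = 1764733/3264073 + (-2375653/(-153*(-113)*(-53)))/((4*(-14))) = 1764733*(1/3264073) - 2375653/(17289*(-53))/(-56) = 1764733/3264073 - 2375653/(-916317)*(-1/56) = 1764733/3264073 - 2375653*(-1/916317)*(-1/56) = 1764733/3264073 + (2375653/916317)*(-1/56) = 1764733/3264073 - 339379/7330536 = 11828680956221/23927404633128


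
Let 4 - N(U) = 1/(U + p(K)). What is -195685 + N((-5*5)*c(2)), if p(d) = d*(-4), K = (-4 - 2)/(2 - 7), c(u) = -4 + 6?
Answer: -53616589/274 ≈ -1.9568e+5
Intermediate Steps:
c(u) = 2
K = 6/5 (K = -6/(-5) = -6*(-⅕) = 6/5 ≈ 1.2000)
p(d) = -4*d
N(U) = 4 - 1/(-24/5 + U) (N(U) = 4 - 1/(U - 4*6/5) = 4 - 1/(U - 24/5) = 4 - 1/(-24/5 + U))
-195685 + N((-5*5)*c(2)) = -195685 + (-101 + 20*(-5*5*2))/(-24 + 5*(-5*5*2)) = -195685 + (-101 + 20*(-25*2))/(-24 + 5*(-25*2)) = -195685 + (-101 + 20*(-50))/(-24 + 5*(-50)) = -195685 + (-101 - 1000)/(-24 - 250) = -195685 - 1101/(-274) = -195685 - 1/274*(-1101) = -195685 + 1101/274 = -53616589/274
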